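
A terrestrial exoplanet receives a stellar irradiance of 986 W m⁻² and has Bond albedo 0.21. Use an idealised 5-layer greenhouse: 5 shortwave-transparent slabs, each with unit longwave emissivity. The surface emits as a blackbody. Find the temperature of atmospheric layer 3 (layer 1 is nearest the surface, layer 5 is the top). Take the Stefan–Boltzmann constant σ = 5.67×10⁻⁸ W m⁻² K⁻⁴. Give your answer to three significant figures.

The effective emission temperature is T_e = [S(1−α)/(4σ)]^¼ = 242.1 K.
In the N-layer model, layer k (counted from the surface) has T_k = (N+1−k)^(1/4)·T_e.
With k = 3: T_3 = (5+1−3)^¼·242.1 K = 318.6 K.

319 K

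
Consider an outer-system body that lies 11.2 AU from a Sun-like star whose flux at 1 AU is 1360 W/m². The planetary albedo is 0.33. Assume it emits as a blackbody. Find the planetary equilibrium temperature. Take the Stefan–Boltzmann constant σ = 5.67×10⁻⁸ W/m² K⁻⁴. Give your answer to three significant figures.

75.2 K

By the inverse-square law, S = 1360/11.2² = 10.84 W/m².
The planet absorbs (1−α)S over its disc πR² and re-emits over 4πR², so the mean absorbed flux is (1−0.33)·10.84/4 = 1.816 W/m².
Balancing against σT⁴: T = (1.816/5.67×10⁻⁸)^(1/4) = 75.23 K.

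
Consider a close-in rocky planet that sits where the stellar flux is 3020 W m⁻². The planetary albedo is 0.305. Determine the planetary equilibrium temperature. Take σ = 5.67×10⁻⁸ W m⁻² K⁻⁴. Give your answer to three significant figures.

Absorbed flux (global mean): S(1−α)/4 = 3020·0.695/4 = 524.7 W m⁻².
In equilibrium σT⁴ equals this, so T = 310.2 K.

310 K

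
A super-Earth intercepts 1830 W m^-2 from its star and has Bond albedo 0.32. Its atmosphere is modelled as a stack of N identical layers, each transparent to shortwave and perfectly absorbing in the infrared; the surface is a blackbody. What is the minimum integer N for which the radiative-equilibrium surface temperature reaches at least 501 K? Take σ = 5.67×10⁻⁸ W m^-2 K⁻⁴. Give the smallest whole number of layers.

11

The effective emission temperature is T_e = [S(1−α)/(4σ)]^¼ = 272.2 K.
Since T_s⁴ = (N+1)T_e⁴, we need N ≥ (T_s/T_e)⁴ − 1 = 10.482.
Rounding up, N = 11.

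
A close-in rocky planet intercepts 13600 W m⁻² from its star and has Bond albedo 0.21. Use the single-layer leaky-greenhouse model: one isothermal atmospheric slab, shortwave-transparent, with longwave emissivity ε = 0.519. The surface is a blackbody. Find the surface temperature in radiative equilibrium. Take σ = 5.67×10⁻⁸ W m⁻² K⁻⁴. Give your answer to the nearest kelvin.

The planet radiates to space at T_e = [S(1−α)/(4σ)]^(1/4) = 466.5 K.
For a single slab of emissivity ε, T_s⁴ = 2T_e⁴/(2−ε); thus T_s = 466.5·(1.35)^(1/4) = 502.9 K.

503 K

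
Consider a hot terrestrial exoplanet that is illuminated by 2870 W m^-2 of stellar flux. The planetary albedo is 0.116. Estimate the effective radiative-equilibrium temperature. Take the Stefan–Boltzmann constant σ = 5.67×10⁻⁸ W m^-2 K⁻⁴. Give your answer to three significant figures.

325 kelvin

Averaging over the sphere, the absorbed flux is S(1−α)/4 = 634.3 W m^-2.
Balancing against σT⁴: T = (634.3/5.67×10⁻⁸)^(1/4) = 325.2 K.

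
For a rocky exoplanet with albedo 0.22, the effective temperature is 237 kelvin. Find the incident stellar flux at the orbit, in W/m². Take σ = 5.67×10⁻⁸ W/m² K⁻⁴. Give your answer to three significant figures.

Invert the energy balance for S: S = 4σT⁴/(1−α).
σT⁴ = 5.67×10⁻⁸·(237)⁴ = 178.9 W/m².
S = 4·178.9/0.78 = 917.4 W/m².

917 W/m²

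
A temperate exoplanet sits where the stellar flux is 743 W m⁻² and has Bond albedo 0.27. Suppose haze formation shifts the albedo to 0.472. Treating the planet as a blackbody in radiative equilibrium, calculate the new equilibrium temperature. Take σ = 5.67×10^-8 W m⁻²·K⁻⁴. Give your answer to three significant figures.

204 K

New equilibrium: T₂ = [(1−0.472)·743.0/(4σ)]^(1/4) = 203.9 K.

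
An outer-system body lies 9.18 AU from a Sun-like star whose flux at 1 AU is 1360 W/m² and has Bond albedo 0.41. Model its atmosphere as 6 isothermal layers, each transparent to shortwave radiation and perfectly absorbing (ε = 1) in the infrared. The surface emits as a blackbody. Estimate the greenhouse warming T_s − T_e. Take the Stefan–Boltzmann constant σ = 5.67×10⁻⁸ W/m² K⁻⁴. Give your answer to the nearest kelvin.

Flux at the orbit: S = 1360/(9.18)² = 16.14 W/m².
OLR = S(1−α)/4 = 2.380 W/m²; the top layer radiates at T_e = 80.49 K.
T_s = (N+1)^(1/4)·T_e = 130.9 K.
So the greenhouse effect raises the surface by 130.9 − 80.49 = 50.44 K.

50 kelvin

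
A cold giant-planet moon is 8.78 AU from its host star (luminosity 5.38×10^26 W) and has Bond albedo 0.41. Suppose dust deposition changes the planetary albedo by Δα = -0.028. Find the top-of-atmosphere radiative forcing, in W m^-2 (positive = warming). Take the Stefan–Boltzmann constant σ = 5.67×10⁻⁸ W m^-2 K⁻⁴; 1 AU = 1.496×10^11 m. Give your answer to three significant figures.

0.174 W m^-2

d = 8.78 × 1.496×10^11 m = 1.313×10^12 m.
Flux at the orbit: S = L/(4πd²) = 5.38×10^26/(4π·(1.31×10^12)²) = 24.82 W m^-2.
ΔF = −(S/4)Δα = −(24.82/4)×(-0.028) = 0.1737 W m^-2.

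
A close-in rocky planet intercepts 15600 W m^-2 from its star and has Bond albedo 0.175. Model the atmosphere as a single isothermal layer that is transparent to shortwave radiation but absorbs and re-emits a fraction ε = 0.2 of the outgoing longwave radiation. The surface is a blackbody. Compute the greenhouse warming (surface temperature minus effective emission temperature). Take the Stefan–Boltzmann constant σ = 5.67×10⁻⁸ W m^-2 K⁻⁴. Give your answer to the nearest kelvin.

13 K

At the top of the atmosphere, σT_e⁴ = S(1−α)/4 = 3218 W m^-2, giving T_e = 488.1 K.
For a single slab of emissivity ε, T_s⁴ = 2T_e⁴/(2−ε); thus T_s = 488.1·(1.111)^(1/4) = 501.1 K.
T_s − T_e = 501.1 − 488.1 = 13.03 K.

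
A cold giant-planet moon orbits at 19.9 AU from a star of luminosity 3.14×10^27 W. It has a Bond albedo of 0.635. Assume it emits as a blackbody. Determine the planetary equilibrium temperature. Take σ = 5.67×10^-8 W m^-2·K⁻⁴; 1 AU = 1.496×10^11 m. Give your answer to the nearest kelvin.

d = 19.9 × 1.496×10^11 m = 2.977×10^12 m.
S = L/(4πd²) = 28.19 W m^-2.
Absorbed flux (global mean): S(1−α)/4 = 28.19·0.365/4 = 2.573 W m^-2.
Balancing against σT⁴: T = (2.573/5.67×10⁻⁸)^(1/4) = 82.07 K.

82 kelvin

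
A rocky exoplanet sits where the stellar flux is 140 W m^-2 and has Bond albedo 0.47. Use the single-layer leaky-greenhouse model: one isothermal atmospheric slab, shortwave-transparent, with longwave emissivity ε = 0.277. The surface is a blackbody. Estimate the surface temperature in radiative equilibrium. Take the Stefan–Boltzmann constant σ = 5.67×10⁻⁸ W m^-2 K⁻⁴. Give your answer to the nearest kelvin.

Effective emission temperature (TOA balance): σT_e⁴ = S(1−α)/4 = 18.55 W m^-2 → T_e = 134.5 K.
For a single slab of emissivity ε, T_s⁴ = 2T_e⁴/(2−ε); thus T_s = 134.5·(1.161)^(1/4) = 139.6 K.

140 K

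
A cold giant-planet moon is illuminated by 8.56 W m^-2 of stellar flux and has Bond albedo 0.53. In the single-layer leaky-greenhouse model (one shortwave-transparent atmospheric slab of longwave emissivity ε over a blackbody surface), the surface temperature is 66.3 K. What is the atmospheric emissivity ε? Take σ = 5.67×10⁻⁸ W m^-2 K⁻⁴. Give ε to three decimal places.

0.164

TOA balance gives T_e = 64.90 K.
Inverting T_s⁴ = 2T_e⁴/(2−ε): (T_e/T_s)⁴ = 0.9181, so ε = 2(1 − 0.9181) = 0.1639.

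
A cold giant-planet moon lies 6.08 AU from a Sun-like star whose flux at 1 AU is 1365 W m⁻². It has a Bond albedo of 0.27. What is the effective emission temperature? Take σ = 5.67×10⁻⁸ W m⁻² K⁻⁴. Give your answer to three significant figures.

104 K

Flux at the orbit: S = 1365/(6.08)² = 36.93 W m⁻².
The planet absorbs (1−α)S over its disc πR² and re-emits over 4πR², so the mean absorbed flux is (1−0.27)·36.93/4 = 6.739 W m⁻².
Balancing against σT⁴: T = (6.739/5.67×10⁻⁸)^(1/4) = 104.4 K.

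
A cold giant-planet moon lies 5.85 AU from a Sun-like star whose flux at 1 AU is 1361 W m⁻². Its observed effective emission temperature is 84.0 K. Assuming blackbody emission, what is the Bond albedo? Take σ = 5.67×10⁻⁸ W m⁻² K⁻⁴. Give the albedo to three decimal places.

0.716

Irradiance scales as 1/d², so S = 1361 W m⁻² × (1/5.85)² = 39.77 W m⁻².
From σT⁴ = S(1−α)/4 we invert for α: 1−α = 4σT⁴/S.
σT⁴ = 2.823 W m⁻², so 4σT⁴ = 11.29 W m⁻².
Hence α = 1 − 11.29/39.77 = 0.7161.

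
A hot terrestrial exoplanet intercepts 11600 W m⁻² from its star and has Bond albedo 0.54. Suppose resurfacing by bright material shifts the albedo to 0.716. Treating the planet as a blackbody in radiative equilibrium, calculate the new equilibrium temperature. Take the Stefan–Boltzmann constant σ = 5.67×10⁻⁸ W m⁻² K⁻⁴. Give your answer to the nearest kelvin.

T₂ = [S(1−α₂)/(4σ)]^(1/4) = [11600·0.284/(4σ)]^(1/4) = 347.2 K.

347 K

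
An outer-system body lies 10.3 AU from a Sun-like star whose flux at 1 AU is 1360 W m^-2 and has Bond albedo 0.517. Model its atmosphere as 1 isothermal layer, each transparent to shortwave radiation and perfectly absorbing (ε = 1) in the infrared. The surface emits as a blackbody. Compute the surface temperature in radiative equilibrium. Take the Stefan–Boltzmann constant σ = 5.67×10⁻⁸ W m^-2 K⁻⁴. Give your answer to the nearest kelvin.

Flux at the orbit: S = 1360/(10.3)² = 12.82 W m^-2.
Top-of-atmosphere balance: σT_e⁴ = S(1−α)/4 = 1.548 W m^-2 → T_e = 72.28 K.
Layer-by-layer balance gives σT_s⁴ = (N+1)σT_e⁴, so T_s = 2^¼·72.28 = 85.96 K.

86 K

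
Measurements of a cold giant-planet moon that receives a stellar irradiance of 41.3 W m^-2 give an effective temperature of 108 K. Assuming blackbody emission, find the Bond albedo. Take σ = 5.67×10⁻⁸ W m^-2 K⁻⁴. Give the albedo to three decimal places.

From σT⁴ = S(1−α)/4 we invert for α: 1−α = 4σT⁴/S.
4σT⁴ = 4·5.67×10⁻⁸·(108)⁴ = 30.86 W m^-2.
1−α = 30.86/41.30 = 0.7471, so α = 0.2529.

0.253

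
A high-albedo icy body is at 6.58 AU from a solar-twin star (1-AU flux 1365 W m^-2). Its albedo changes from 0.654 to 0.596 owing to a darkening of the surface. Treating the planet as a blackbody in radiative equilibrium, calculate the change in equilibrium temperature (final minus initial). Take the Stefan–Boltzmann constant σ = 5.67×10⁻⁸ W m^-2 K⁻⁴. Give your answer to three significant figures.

Irradiance scales as 1/d², so S = 1365 W m^-2 × (1/6.58)² = 31.53 W m^-2.
Before: T₁ = [31.53·0.346/(4σ)]^(1/4) = 83.28 K.
Final:   T₂ = [S(1−0.596)/(4σ)]^(1/4) = 86.57 K.
Change: 86.57 − 83.28 = 3.290 K.

3.29 K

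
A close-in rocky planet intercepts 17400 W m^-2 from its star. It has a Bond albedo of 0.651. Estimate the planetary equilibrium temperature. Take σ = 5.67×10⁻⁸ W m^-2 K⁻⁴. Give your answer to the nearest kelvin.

405 K

Absorbed flux (global mean): S(1−α)/4 = 17400·0.349/4 = 1518 W m^-2.
Set σT⁴ = 1518 → T = (1518/σ)^(1/4) = 404.5 K.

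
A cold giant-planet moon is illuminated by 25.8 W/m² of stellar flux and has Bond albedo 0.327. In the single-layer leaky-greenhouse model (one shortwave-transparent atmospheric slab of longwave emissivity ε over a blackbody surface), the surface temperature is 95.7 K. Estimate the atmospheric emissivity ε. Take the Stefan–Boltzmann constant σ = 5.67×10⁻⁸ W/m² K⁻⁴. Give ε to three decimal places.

0.175

First, T_e = [25.80·(1−0.327)/(4σ)]^(1/4) = 93.54 K.
T_s⁴ = T_e⁴·2/(2−ε) → ε = 2 − 2(T_e/T_s)⁴ = 2 − 2·(93.54/95.7)⁴ = 0.1745.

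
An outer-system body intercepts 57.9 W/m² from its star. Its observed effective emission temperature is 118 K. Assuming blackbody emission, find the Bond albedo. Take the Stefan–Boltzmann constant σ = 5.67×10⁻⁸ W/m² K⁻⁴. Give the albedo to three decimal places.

Energy balance: S(1−α)/4 = σT⁴, so 1−α = 4σT⁴/S.
σT⁴ = 10.99 W/m², so 4σT⁴ = 43.97 W/m².
Hence α = 1 − 43.97/57.90 = 0.2406.

0.241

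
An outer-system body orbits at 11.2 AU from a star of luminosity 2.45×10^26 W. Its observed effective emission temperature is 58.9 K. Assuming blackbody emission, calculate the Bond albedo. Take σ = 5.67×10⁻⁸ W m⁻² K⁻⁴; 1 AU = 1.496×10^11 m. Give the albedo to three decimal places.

d = 11.2 × 1.496×10^11 m = 1.676×10^12 m.
S = L/(4πd²) = 6.945 W m⁻².
From σT⁴ = S(1−α)/4 we invert for α: 1−α = 4σT⁴/S.
4σT⁴ = 4·5.67×10⁻⁸·(58.9)⁴ = 2.730 W m⁻².
1−α = 2.730/6.945 = 0.3930, so α = 0.6070.

0.607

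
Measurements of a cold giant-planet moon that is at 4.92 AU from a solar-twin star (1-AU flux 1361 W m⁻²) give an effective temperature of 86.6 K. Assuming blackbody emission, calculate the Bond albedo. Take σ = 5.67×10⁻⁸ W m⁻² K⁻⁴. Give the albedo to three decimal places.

Irradiance scales as 1/d², so S = 1361 W m⁻² × (1/4.92)² = 56.22 W m⁻².
From σT⁴ = S(1−α)/4 we invert for α: 1−α = 4σT⁴/S.
σT⁴ = 3.189 W m⁻², so 4σT⁴ = 12.76 W m⁻².
Hence α = 1 − 12.76/56.22 = 0.7731.

0.773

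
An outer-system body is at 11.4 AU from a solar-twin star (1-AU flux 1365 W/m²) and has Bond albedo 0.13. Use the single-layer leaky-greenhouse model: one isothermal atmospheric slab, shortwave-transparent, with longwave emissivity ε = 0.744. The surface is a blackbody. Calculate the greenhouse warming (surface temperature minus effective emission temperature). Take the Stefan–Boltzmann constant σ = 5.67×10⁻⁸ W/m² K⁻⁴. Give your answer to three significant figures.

9.83 kelvin

Irradiance scales as 1/d², so S = 1365 W/m² × (1/11.4)² = 10.50 W/m².
Effective emission temperature (TOA balance): σT_e⁴ = S(1−α)/4 = 2.284 W/m² → T_e = 79.67 K.
For a single slab of emissivity ε, T_s⁴ = 2T_e⁴/(2−ε); thus T_s = 79.67·(1.592)^(1/4) = 89.50 K.
T_s − T_e = 89.50 − 79.67 = 9.826 K.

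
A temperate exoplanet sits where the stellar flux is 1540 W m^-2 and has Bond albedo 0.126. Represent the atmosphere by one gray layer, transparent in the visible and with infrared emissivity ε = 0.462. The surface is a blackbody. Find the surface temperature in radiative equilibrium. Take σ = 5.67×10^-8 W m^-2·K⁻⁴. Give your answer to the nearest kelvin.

Effective emission temperature (TOA balance): σT_e⁴ = S(1−α)/4 = 336.5 W m^-2 → T_e = 277.6 K.
The surface balance (absorbed SW + ε·downward IR = σT_s⁴) with T_a⁴ = T_s⁴/2 reduces to T_s = T_e·[2/(2−ε)]^¼ = 296.4 K.

296 K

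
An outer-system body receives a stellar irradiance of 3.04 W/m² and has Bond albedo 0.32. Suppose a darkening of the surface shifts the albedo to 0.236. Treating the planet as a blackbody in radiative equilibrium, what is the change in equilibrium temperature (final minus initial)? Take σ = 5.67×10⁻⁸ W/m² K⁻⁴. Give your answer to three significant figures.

With α = 0.32, T₁ = 54.95 K.
After:  T₂ = [3.040·0.764/(4σ)]^(1/4) = 56.57 K.
ΔT = T₂ − T₁ = 1.623 K.

1.62 K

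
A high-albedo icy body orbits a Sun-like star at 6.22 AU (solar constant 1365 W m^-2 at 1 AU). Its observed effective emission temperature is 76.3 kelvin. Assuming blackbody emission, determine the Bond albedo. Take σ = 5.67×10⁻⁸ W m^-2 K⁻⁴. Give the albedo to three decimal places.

0.782

Irradiance scales as 1/d², so S = 1365 W m^-2 × (1/6.22)² = 35.28 W m^-2.
From σT⁴ = S(1−α)/4 we invert for α: 1−α = 4σT⁴/S.
4σT⁴ = 4·5.67×10⁻⁸·(76.3)⁴ = 7.687 W m^-2.
1−α = 7.687/35.28 = 0.2179, so α = 0.7821.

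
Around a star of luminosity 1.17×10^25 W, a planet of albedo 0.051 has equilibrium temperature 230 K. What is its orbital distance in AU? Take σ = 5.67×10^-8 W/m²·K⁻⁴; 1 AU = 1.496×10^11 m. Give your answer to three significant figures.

0.249 AU

Required flux: S = 4σT⁴/(1−α) = 668.8 W/m².
S = L/(4πd²) → d = √(L/4πS) = √(1.17×10^25/(4π·668.8)) = 3.731×10^10 m = 0.2494 AU.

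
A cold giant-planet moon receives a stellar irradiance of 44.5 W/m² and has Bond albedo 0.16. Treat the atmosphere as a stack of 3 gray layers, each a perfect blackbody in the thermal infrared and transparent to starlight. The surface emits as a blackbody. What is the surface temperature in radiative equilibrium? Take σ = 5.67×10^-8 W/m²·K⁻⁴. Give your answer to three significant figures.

160 kelvin

OLR = S(1−α)/4 = 9.345 W/m²; the top layer radiates at T_e = 113.3 K.
With N = 3 opaque layers, T_s = (N+1)^(1/4)·T_e = 4^(1/4)·113.3 = 160.2 K.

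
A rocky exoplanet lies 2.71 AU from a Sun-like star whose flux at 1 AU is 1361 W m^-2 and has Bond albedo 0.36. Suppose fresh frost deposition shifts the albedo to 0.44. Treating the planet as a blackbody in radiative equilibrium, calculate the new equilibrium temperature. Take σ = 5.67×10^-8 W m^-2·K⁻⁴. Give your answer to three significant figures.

146 kelvin

By the inverse-square law, S = 1361/2.71² = 185.3 W m^-2.
With the new albedo, S(1−α₂)/4 = 25.94 W m^-2, so T₂ = 146.3 K.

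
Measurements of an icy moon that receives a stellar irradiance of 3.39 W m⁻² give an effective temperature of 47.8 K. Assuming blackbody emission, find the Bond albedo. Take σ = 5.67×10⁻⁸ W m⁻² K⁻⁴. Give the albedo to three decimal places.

0.651

Rearranging the radiative balance, α = 1 − 4σT⁴/S.
σT⁴ = 0.2960 W m⁻², so 4σT⁴ = 1.184 W m⁻².
Hence α = 1 − 1.184/3.390 = 0.6507.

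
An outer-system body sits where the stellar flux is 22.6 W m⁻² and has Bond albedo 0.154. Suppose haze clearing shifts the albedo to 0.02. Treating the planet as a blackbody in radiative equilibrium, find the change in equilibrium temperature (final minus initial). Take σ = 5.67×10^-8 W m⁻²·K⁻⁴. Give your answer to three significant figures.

Initial: T₁ = [S(1−0.154)/(4σ)]^(1/4) = 95.82 K.
With α = 0.02, T₂ = 99.41 K.
Change: 99.41 − 95.82 = 3.588 K.

3.59 K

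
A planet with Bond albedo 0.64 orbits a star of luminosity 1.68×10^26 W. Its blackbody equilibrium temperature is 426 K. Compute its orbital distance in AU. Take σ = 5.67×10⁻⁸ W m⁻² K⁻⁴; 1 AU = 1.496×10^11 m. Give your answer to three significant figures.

0.170 AU

Energy balance gives S = 4σT⁴/(1−α) = 20750 W m⁻².
Then d = [L/(4πS)]^(1/2) = 2.538×10^10 m, i.e. 0.1697 AU.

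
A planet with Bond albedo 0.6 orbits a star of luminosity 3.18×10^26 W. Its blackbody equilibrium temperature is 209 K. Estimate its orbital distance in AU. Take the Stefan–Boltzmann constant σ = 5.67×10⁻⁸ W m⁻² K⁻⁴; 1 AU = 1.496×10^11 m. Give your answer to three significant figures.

Energy balance gives S = 4σT⁴/(1−α) = 1082 W m⁻².
Then d = [L/(4πS)]^(1/2) = 1.529×10^11 m, i.e. 1.022 AU.

1.02 AU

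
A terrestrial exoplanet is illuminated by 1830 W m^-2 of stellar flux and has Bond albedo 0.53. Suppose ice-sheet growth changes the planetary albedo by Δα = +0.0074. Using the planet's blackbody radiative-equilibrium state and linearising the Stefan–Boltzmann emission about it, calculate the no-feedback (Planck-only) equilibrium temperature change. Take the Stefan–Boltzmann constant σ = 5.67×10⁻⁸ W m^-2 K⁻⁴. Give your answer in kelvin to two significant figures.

-0.98 K

Reference equilibrium: T_e = [S(1−α)/(4σ)]^(1/4) = 248.2 K.
TOA radiative forcing: ΔF = −S·Δα/4 = −1830·(+0.0074)/4 = -3.385 W m^-2.
The Planck feedback parameter is 4σT_e³ = 3.466 W m^-2/K.
So ΔT₀ = -3.385/3.466 = -0.977 K.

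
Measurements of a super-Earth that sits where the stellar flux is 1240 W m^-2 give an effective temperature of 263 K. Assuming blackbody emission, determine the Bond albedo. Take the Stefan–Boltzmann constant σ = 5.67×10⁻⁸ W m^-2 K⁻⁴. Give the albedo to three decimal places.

0.125

Energy balance: S(1−α)/4 = σT⁴, so 1−α = 4σT⁴/S.
σT⁴ = 271.3 W m^-2, so 4σT⁴ = 1085 W m^-2.
Hence α = 1 − 1085/1240 = 0.1249.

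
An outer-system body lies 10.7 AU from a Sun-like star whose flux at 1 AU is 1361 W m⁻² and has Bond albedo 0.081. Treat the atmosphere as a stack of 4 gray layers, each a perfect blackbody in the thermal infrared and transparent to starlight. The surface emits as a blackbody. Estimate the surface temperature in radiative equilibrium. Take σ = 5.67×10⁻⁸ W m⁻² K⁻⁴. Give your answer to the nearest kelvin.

125 K

Flux at the orbit: S = 1361/(10.7)² = 11.89 W m⁻².
The effective emission temperature is T_e = [S(1−α)/(4σ)]^¼ = 83.31 K.
With N = 4 opaque layers, T_s = (N+1)^(1/4)·T_e = 5^(1/4)·83.31 = 124.6 K.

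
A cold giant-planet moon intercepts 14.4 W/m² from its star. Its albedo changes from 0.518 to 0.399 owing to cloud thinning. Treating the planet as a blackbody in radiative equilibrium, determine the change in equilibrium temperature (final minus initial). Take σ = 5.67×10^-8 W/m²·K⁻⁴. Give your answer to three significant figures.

4.22 K

Initial: T₁ = [S(1−0.518)/(4σ)]^(1/4) = 74.38 K.
Final:   T₂ = [S(1−0.399)/(4σ)]^(1/4) = 78.60 K.
ΔT = T₂ − T₁ = 4.218 K.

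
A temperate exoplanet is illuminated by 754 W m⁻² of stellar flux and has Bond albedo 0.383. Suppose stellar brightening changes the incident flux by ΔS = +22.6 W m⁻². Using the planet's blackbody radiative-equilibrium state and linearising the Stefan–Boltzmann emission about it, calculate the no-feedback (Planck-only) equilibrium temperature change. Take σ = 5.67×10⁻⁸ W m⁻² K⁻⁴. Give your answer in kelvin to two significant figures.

Unperturbed T_e = [754.0·(1−0.383)/(4σ)]^¼ = 212.8 K.
ΔF = Δ[S(1−α)]/4 = (1−0.383)·+22.6/4 = 3.486 W m⁻².
Planck response: λ_P = 4σT_e³ = 4·5.67×10⁻⁸·(212.8)³ = 2.186 W m⁻²/K.
ΔT₀ = ΔF/λ_P = 3.486/2.186 = 1.59 K.

1.6 K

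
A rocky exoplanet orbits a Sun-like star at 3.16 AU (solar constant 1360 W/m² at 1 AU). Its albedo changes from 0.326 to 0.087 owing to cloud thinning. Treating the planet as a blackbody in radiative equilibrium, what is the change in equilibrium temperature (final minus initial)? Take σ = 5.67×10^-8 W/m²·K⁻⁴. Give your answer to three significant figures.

Flux at the orbit: S = 1360/(3.16)² = 136.2 W/m².
Initial: T₁ = [S(1−0.326)/(4σ)]^(1/4) = 141.8 K.
With α = 0.087, T₂ = 153.0 K.
ΔT = T₂ − T₁ = 11.18 K.

11.2 K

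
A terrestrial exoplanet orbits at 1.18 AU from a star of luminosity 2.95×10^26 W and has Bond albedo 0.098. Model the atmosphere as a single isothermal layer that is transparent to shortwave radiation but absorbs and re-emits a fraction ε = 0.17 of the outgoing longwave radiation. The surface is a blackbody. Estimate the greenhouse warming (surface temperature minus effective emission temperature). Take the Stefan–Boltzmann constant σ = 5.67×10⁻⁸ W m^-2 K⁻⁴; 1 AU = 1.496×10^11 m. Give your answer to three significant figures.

5.25 kelvin

Orbital distance: d = 1.18 AU = 1.765×10^11 m.
Spreading L over a sphere of radius d: S = 2.95×10^26/(4π·1.77×10^11²) = 753.3 W m^-2.
Effective emission temperature (TOA balance): σT_e⁴ = S(1−α)/4 = 169.9 W m^-2 → T_e = 234.0 K.
Surface balance with a leaky layer gives σT_s⁴ = σT_e⁴·2/(2−ε), so T_s = T_e·[2/(2−0.17)]^(1/4) = 239.2 K.
The atmosphere warms the surface by 5.254 K.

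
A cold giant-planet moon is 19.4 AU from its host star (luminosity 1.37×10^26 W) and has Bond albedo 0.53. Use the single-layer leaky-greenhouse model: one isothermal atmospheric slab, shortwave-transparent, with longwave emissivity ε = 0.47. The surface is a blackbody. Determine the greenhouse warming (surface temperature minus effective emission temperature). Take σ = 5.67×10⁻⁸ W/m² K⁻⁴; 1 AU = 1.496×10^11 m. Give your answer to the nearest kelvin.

3 kelvin

d = 19.4 × 1.496×10^11 m = 2.902×10^12 m.
Flux at the orbit: S = L/(4πd²) = 1.37×10^26/(4π·(2.90×10^12)²) = 1.294 W/m².
At the top of the atmosphere, σT_e⁴ = S(1−α)/4 = 0.1521 W/m², giving T_e = 40.47 K.
For a single slab of emissivity ε, T_s⁴ = 2T_e⁴/(2−ε); thus T_s = 40.47·(1.307)^(1/4) = 43.27 K.
The atmosphere warms the surface by 2.803 K.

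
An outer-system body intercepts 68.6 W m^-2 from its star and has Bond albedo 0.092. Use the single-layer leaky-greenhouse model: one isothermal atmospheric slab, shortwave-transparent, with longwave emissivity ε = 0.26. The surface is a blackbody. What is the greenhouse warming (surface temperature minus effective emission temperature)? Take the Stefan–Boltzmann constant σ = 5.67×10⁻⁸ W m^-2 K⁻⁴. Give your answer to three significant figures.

The planet radiates to space at T_e = [S(1−α)/(4σ)]^(1/4) = 128.7 K.
Surface balance with a leaky layer gives σT_s⁴ = σT_e⁴·2/(2−ε), so T_s = T_e·[2/(2−0.26)]^(1/4) = 133.3 K.
The atmosphere warms the surface by 4.561 K.

4.56 K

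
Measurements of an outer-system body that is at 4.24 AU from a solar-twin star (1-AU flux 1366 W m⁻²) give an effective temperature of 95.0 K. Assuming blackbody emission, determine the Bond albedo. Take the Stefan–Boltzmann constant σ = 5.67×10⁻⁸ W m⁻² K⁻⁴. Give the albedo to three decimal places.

Irradiance scales as 1/d², so S = 1366 W m⁻² × (1/4.24)² = 75.98 W m⁻².
Rearranging the radiative balance, α = 1 − 4σT⁴/S.
4σT⁴ = 4·5.67×10⁻⁸·(95.0)⁴ = 18.47 W m⁻².
1−α = 18.47/75.98 = 0.2431, so α = 0.7569.

0.757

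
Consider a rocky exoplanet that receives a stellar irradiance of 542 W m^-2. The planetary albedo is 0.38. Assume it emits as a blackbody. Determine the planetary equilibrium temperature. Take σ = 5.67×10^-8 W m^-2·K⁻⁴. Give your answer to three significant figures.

196 K

Averaging over the sphere, the absorbed flux is S(1−α)/4 = 84.01 W m^-2.
Set σT⁴ = 84.01 → T = (84.01/σ)^(1/4) = 196.2 K.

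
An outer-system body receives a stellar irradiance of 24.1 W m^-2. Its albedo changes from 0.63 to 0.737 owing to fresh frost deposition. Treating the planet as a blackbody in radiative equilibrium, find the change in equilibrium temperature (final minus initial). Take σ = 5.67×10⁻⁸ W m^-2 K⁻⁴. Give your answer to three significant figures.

-6.48 kelvin

With α = 0.63, T₁ = 79.19 K.
With α = 0.737, T₂ = 72.71 K.
ΔT = T₂ − T₁ = -6.477 K.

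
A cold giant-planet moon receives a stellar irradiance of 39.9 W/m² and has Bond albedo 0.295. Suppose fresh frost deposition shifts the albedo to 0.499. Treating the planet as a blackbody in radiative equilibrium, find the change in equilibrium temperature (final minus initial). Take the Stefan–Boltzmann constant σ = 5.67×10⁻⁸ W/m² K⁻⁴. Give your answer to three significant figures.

With α = 0.295, T₁ = 105.5 K.
Final:   T₂ = [S(1−0.499)/(4σ)]^(1/4) = 96.89 K.
ΔT = T₂ − T₁ = -8.638 K.

-8.64 K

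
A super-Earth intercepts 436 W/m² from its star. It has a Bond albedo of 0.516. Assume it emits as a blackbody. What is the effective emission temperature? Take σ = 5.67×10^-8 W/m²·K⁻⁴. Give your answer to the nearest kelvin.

175 kelvin

Averaging over the sphere, the absorbed flux is S(1−α)/4 = 52.76 W/m².
In equilibrium σT⁴ equals this, so T = 174.7 K.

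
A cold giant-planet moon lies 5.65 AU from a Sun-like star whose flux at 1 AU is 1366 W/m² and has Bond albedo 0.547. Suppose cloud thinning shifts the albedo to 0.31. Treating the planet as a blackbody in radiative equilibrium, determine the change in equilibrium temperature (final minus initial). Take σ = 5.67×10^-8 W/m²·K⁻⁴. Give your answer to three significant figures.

By the inverse-square law, S = 1366/5.65² = 42.79 W/m².
Before: T₁ = [42.79·0.453/(4σ)]^(1/4) = 96.15 K.
Final:   T₂ = [S(1−0.31)/(4σ)]^(1/4) = 106.8 K.
ΔT = T₂ − T₁ = 10.67 K.

10.7 K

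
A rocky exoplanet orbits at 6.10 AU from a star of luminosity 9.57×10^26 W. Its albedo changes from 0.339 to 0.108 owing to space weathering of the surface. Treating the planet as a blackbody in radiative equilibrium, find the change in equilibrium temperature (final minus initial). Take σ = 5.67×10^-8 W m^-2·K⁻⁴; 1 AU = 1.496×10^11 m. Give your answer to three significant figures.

9.94 K

d = 6.10 × 1.496×10^11 m = 9.126×10^11 m.
Spreading L over a sphere of radius d: S = 9.57×10^26/(4π·9.13×10^11²) = 91.45 W m^-2.
With α = 0.339, T₁ = 127.8 K.
Final:   T₂ = [S(1−0.108)/(4σ)]^(1/4) = 137.7 K.
ΔT = T₂ − T₁ = 9.941 K.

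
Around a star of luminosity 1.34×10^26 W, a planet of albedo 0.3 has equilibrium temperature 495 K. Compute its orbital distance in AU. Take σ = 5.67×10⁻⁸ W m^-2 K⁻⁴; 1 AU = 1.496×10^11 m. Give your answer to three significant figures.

Energy balance gives S = 4σT⁴/(1−α) = 19450 W m^-2.
S = L/(4πd²) → d = √(L/4πS) = √(1.34×10^26/(4π·19450)) = 2.341×10^10 m = 0.1565 AU.

0.157 AU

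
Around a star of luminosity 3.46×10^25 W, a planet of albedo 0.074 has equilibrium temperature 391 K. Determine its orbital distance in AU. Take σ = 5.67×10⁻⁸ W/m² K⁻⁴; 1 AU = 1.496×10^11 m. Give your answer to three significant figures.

0.147 AU

Energy balance gives S = 4σT⁴/(1−α) = 5725 W/m².
S = L/(4πd²) → d = √(L/4πS) = √(3.46×10^25/(4π·5725)) = 2.193×10^10 m = 0.1466 AU.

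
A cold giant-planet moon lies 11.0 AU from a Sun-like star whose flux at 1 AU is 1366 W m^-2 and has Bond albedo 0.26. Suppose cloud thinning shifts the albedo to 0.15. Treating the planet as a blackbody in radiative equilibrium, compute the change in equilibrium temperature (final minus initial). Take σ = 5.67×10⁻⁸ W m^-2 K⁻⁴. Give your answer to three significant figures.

By the inverse-square law, S = 1366/11.0² = 11.29 W m^-2.
Initial: T₁ = [S(1−0.26)/(4σ)]^(1/4) = 77.90 K.
Final:   T₂ = [S(1−0.15)/(4σ)]^(1/4) = 80.65 K.
Change: 80.65 − 77.90 = 2.746 K.

2.75 kelvin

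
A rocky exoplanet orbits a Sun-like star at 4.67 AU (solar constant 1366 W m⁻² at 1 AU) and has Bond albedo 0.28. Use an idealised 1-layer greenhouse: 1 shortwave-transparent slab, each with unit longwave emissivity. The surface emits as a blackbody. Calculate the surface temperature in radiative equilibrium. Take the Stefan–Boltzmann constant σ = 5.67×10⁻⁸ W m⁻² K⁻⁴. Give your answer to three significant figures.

Irradiance scales as 1/d², so S = 1366 W m⁻² × (1/4.67)² = 62.63 W m⁻².
The effective emission temperature is T_e = [S(1−α)/(4σ)]^¼ = 118.7 K.
Layer-by-layer balance gives σT_s⁴ = (N+1)σT_e⁴, so T_s = 2^¼·118.7 = 141.2 K.

141 K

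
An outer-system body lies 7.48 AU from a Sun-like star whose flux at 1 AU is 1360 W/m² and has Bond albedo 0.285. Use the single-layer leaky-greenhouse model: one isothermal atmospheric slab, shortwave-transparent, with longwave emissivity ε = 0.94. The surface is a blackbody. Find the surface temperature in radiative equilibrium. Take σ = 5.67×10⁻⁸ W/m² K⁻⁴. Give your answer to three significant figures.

110 K

Flux at the orbit: S = 1360/(7.48)² = 24.31 W/m².
Effective emission temperature (TOA balance): σT_e⁴ = S(1−α)/4 = 4.345 W/m² → T_e = 93.56 K.
The surface balance (absorbed SW + ε·downward IR = σT_s⁴) with T_a⁴ = T_s⁴/2 reduces to T_s = T_e·[2/(2−ε)]^¼ = 109.7 K.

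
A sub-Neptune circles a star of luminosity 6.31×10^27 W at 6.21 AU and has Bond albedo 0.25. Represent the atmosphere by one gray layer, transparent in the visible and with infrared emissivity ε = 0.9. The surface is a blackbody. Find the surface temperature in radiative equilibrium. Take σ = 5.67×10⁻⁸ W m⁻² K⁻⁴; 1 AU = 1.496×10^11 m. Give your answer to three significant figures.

Orbital distance: d = 6.21 AU = 9.290×10^11 m.
S = L/(4πd²) = 581.8 W m⁻².
At the top of the atmosphere, σT_e⁴ = S(1−α)/4 = 109.1 W m⁻², giving T_e = 209.4 K.
For a single slab of emissivity ε, T_s⁴ = 2T_e⁴/(2−ε); thus T_s = 209.4·(1.818)^(1/4) = 243.2 K.

243 kelvin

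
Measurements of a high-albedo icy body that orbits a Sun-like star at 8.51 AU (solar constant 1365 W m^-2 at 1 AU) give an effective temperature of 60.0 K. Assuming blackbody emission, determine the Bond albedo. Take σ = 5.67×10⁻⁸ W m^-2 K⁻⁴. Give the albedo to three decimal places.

0.844

Irradiance scales as 1/d², so S = 1365 W m^-2 × (1/8.51)² = 18.85 W m^-2.
Rearranging the radiative balance, α = 1 − 4σT⁴/S.
4σT⁴ = 4·5.67×10⁻⁸·(60.0)⁴ = 2.939 W m^-2.
1−α = 2.939/18.85 = 0.1559, so α = 0.8441.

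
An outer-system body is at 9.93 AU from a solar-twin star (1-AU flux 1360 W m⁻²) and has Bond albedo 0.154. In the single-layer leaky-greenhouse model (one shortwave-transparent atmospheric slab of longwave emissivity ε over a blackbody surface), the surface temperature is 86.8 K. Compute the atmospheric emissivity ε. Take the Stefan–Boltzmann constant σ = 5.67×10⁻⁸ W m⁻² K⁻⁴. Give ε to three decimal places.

0.187

By the inverse-square law, S = 1360/9.93² = 13.79 W m⁻².
TOA balance gives T_e = 84.69 K.
Since (2−ε)/2 = (T_e/T_s)⁴ = 0.9063, ε = 0.1873.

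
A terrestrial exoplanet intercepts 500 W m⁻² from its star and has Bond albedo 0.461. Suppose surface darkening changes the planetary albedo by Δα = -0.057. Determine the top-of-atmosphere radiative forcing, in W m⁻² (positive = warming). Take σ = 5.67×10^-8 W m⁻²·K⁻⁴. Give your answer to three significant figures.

7.12 W m⁻²

The change in absorbed flux is Δ[S(1−α)/4] = −SΔα/4 = 7.125 W m⁻².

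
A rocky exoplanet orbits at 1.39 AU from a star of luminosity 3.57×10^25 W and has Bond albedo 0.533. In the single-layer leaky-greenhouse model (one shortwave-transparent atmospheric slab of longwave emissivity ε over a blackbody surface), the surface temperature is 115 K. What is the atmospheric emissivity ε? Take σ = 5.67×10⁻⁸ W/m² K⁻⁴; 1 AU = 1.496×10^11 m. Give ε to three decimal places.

Orbital distance: d = 1.39 AU = 2.079×10^11 m.
Spreading L over a sphere of radius d: S = 3.57×10^25/(4π·2.08×10^11²) = 65.70 W/m².
Effective temperature: T_e = [S(1−α)/(4σ)]^(1/4) = 107.8 K.
Inverting T_s⁴ = 2T_e⁴/(2−ε): (T_e/T_s)⁴ = 0.7735, so ε = 2(1 − 0.7735) = 0.4530.

0.453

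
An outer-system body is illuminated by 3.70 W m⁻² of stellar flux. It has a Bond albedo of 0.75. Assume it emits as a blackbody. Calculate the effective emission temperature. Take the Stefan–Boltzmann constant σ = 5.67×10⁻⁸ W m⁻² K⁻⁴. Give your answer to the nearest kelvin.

The planet absorbs (1−α)S over its disc πR² and re-emits over 4πR², so the mean absorbed flux is (1−0.75)·3.700/4 = 0.2313 W m⁻².
Set σT⁴ = 0.2313 → T = (0.2313/σ)^(1/4) = 44.94 K.

45 K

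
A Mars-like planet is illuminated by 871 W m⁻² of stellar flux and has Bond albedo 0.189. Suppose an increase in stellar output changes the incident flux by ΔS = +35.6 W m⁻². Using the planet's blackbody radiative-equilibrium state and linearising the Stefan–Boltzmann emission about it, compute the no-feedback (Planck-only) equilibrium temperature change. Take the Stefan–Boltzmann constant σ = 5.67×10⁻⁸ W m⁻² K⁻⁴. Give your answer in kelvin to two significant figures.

2.4 kelvin

Unperturbed T_e = [871.0·(1−0.189)/(4σ)]^¼ = 236.2 K.
Only a fraction (1−α) is absorbed and it's spread over 4πR², so ΔF = (1−α)ΔS/4 = 7.218 W m⁻².
The Planck feedback parameter is 4σT_e³ = 2.990 W m⁻²/K.
ΔT₀ = ΔF/λ_P = 7.218/2.990 = 2.41 K.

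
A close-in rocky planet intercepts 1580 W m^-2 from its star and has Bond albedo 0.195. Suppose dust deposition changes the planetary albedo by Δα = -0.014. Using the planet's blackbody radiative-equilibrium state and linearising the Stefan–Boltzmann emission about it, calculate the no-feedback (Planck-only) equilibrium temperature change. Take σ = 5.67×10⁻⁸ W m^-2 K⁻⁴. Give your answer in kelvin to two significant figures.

Reference equilibrium: T_e = [S(1−α)/(4σ)]^(1/4) = 273.7 K.
The change in absorbed flux is Δ[S(1−α)/4] = −SΔα/4 = 5.530 W m^-2.
Linearising σT⁴ gives d(σT⁴)/dT = 4σT_e³ = 4.648 W m^-2 per K.
So ΔT₀ = 5.530/4.648 = 1.19 K.

1.2 K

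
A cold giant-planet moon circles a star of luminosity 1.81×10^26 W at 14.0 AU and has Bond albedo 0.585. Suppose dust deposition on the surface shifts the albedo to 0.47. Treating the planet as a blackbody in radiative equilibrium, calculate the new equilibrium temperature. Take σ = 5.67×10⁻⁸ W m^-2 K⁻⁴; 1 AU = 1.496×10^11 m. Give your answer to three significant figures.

52.6 kelvin

Orbital distance: d = 14.0 AU = 2.094×10^12 m.
Spreading L over a sphere of radius d: S = 1.81×10^26/(4π·2.09×10^12²) = 3.284 W m^-2.
With the new albedo, S(1−α₂)/4 = 0.4351 W m^-2, so T₂ = 52.63 K.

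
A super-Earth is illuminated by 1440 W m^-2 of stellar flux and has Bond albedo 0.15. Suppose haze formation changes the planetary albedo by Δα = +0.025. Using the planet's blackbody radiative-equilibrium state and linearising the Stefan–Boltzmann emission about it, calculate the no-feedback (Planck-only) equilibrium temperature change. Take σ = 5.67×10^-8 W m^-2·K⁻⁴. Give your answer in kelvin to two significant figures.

Reference equilibrium: T_e = [S(1−α)/(4σ)]^(1/4) = 271.0 K.
ΔF = −(S/4)Δα = −(1440/4)×(+0.025) = -9.000 W m^-2.
The Planck feedback parameter is 4σT_e³ = 4.516 W m^-2/K.
Hence the no-feedback warming is ΔF/(4σT_e³) = -1.99 K.

-2.0 kelvin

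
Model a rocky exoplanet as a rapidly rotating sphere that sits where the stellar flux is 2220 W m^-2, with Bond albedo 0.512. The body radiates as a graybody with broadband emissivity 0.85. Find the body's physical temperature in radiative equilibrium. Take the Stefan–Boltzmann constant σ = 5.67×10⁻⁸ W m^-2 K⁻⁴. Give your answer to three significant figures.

The planet absorbs (1−α)S over its disc πR² and re-emits over 4πR², so the mean absorbed flux is (1−0.512)·2220/4 = 270.8 W m^-2.
Radiative balance εσT⁴ = 270.8 gives T = [270.8/(0.85·σ)]^(1/4) = 273.8 K.

274 kelvin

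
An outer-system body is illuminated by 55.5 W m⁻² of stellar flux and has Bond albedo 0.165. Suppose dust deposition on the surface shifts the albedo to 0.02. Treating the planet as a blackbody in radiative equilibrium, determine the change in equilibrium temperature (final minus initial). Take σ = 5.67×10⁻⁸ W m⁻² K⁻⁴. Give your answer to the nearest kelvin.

With α = 0.165, T₁ = 119.6 K.
After:  T₂ = [55.50·0.98/(4σ)]^(1/4) = 124.4 K.
ΔT = T₂ − T₁ = 4.883 K.

5 K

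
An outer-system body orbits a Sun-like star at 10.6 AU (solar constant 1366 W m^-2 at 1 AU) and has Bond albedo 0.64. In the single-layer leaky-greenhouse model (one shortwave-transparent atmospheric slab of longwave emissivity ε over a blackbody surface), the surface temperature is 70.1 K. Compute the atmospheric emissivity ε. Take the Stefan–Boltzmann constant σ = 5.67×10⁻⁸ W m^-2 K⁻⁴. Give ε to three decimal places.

0.402

By the inverse-square law, S = 1366/10.6² = 12.16 W m^-2.
TOA balance gives T_e = 66.28 K.
T_s⁴ = T_e⁴·2/(2−ε) → ε = 2 − 2(T_e/T_s)⁴ = 2 − 2·(66.28/70.1)⁴ = 0.4017.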